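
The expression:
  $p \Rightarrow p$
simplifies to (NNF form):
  $\text{True}$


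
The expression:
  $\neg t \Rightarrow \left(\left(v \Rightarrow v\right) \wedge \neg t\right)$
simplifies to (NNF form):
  $\text{True}$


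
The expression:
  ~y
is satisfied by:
  {y: False}


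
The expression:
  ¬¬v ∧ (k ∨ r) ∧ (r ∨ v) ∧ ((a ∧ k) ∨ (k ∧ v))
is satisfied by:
  {k: True, v: True}


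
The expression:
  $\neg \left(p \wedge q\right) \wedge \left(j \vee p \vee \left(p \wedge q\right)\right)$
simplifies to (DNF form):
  $\left(j \wedge \neg p\right) \vee \left(p \wedge \neg q\right)$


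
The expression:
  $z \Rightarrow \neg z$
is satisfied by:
  {z: False}


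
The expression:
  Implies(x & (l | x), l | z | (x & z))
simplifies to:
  l | z | ~x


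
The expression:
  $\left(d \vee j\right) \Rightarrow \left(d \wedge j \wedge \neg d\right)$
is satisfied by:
  {d: False, j: False}


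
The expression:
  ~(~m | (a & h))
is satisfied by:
  {m: True, h: False, a: False}
  {m: True, a: True, h: False}
  {m: True, h: True, a: False}


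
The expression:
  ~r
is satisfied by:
  {r: False}


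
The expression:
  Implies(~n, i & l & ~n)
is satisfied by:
  {n: True, l: True, i: True}
  {n: True, l: True, i: False}
  {n: True, i: True, l: False}
  {n: True, i: False, l: False}
  {l: True, i: True, n: False}


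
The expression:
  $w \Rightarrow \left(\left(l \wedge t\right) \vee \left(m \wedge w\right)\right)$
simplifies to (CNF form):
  $\left(l \vee m \vee \neg w\right) \wedge \left(m \vee t \vee \neg w\right)$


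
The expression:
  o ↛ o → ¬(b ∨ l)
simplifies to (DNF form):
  True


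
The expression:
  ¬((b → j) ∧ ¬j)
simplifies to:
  b ∨ j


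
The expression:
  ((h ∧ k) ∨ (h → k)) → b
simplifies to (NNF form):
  b ∨ (h ∧ ¬k)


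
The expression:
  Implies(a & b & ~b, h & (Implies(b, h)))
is always true.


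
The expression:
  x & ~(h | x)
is never true.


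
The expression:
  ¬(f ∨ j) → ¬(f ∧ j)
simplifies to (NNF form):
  True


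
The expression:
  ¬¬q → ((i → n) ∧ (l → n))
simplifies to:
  n ∨ (¬i ∧ ¬l) ∨ ¬q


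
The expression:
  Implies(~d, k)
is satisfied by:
  {d: True, k: True}
  {d: True, k: False}
  {k: True, d: False}


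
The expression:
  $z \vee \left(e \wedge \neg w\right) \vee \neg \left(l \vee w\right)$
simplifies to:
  $z \vee \left(e \wedge \neg w\right) \vee \left(\neg l \wedge \neg w\right)$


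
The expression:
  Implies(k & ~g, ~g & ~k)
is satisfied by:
  {g: True, k: False}
  {k: False, g: False}
  {k: True, g: True}


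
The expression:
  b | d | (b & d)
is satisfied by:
  {b: True, d: True}
  {b: True, d: False}
  {d: True, b: False}


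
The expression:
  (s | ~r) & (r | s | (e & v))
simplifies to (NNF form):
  s | (e & v & ~r)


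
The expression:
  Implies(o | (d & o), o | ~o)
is always true.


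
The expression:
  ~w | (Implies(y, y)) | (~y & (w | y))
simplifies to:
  True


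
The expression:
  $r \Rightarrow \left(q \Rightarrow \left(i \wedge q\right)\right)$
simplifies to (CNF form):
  $i \vee \neg q \vee \neg r$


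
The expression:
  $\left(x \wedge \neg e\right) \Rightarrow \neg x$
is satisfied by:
  {e: True, x: False}
  {x: False, e: False}
  {x: True, e: True}


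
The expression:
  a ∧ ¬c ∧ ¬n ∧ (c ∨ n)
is never true.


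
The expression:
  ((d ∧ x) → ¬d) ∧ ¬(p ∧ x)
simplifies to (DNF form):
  (¬d ∧ ¬p) ∨ ¬x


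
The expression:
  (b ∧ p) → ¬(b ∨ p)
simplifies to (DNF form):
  ¬b ∨ ¬p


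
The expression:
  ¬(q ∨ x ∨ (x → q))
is never true.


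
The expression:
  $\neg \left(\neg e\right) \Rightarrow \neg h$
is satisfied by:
  {h: False, e: False}
  {e: True, h: False}
  {h: True, e: False}


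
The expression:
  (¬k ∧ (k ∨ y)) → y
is always true.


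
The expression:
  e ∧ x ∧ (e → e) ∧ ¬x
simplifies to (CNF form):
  False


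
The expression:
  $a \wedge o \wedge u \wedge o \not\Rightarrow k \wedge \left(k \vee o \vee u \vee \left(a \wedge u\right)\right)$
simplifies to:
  $a \wedge o \wedge u \wedge \neg k$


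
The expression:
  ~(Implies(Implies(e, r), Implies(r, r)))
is never true.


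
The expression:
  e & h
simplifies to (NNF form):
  e & h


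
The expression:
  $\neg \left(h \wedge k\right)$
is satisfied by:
  {h: False, k: False}
  {k: True, h: False}
  {h: True, k: False}


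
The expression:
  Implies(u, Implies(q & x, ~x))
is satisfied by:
  {u: False, q: False, x: False}
  {x: True, u: False, q: False}
  {q: True, u: False, x: False}
  {x: True, q: True, u: False}
  {u: True, x: False, q: False}
  {x: True, u: True, q: False}
  {q: True, u: True, x: False}


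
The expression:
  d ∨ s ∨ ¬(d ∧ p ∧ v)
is always true.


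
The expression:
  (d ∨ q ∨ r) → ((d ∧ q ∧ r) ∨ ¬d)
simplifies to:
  (q ∧ r) ∨ ¬d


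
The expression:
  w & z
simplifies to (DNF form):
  w & z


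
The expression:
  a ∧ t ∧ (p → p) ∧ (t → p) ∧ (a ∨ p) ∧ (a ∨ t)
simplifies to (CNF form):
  a ∧ p ∧ t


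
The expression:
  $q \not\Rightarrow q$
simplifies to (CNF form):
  $\text{False}$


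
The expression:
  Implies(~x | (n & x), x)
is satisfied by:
  {x: True}


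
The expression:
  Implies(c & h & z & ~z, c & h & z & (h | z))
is always true.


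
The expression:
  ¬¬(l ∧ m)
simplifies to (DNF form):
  l ∧ m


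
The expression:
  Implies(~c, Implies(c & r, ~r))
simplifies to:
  True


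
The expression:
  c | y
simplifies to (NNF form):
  c | y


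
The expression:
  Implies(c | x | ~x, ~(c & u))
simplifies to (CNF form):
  ~c | ~u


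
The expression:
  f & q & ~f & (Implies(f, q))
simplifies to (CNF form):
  False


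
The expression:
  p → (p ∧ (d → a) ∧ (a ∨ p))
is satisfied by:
  {a: True, p: False, d: False}
  {p: False, d: False, a: False}
  {a: True, d: True, p: False}
  {d: True, p: False, a: False}
  {a: True, p: True, d: False}
  {p: True, a: False, d: False}
  {a: True, d: True, p: True}


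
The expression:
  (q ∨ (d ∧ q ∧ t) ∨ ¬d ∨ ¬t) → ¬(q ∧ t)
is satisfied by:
  {t: False, q: False}
  {q: True, t: False}
  {t: True, q: False}


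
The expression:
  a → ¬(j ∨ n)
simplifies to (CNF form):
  (¬a ∨ ¬j) ∧ (¬a ∨ ¬n)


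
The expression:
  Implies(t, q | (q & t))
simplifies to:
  q | ~t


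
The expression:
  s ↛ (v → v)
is never true.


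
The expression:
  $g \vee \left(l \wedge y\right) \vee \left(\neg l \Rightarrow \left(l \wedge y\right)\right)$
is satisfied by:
  {l: True, g: True}
  {l: True, g: False}
  {g: True, l: False}


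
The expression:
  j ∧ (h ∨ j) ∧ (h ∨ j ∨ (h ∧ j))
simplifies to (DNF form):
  j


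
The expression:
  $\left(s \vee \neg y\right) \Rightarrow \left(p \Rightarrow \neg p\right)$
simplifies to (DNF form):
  $\left(y \wedge \neg s\right) \vee \neg p$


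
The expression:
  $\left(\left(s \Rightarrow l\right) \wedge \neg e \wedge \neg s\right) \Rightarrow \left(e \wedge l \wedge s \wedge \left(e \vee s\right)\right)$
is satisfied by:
  {e: True, s: True}
  {e: True, s: False}
  {s: True, e: False}


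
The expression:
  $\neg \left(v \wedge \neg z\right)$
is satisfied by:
  {z: True, v: False}
  {v: False, z: False}
  {v: True, z: True}


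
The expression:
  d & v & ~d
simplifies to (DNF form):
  False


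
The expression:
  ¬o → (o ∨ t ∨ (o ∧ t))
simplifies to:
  o ∨ t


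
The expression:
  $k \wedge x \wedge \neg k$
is never true.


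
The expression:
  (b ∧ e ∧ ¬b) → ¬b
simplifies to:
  True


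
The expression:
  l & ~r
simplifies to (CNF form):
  l & ~r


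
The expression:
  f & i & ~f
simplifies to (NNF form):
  False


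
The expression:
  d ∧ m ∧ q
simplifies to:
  d ∧ m ∧ q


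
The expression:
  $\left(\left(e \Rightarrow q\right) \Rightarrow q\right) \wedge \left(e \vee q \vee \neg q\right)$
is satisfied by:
  {q: True, e: True}
  {q: True, e: False}
  {e: True, q: False}


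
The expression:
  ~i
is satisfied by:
  {i: False}


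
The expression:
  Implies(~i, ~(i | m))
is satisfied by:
  {i: True, m: False}
  {m: False, i: False}
  {m: True, i: True}


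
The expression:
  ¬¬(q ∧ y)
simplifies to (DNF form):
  q ∧ y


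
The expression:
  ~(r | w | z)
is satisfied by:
  {r: False, w: False, z: False}


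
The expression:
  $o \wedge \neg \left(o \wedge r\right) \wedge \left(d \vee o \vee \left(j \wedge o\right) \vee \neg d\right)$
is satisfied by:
  {o: True, r: False}


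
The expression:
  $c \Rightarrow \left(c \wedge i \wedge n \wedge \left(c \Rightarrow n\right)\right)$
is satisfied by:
  {i: True, n: True, c: False}
  {i: True, n: False, c: False}
  {n: True, i: False, c: False}
  {i: False, n: False, c: False}
  {i: True, c: True, n: True}


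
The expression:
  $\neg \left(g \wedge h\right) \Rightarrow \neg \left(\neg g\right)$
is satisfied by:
  {g: True}


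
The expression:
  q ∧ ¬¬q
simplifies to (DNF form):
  q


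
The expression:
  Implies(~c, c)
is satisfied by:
  {c: True}


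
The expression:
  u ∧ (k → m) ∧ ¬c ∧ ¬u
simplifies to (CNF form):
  False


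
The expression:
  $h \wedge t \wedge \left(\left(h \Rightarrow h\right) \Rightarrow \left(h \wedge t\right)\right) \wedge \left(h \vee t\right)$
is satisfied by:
  {t: True, h: True}


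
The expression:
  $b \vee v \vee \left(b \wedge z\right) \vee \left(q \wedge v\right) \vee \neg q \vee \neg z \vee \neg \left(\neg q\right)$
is always true.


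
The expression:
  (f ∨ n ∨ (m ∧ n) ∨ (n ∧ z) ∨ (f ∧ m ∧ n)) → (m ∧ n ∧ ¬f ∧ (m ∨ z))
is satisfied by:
  {m: True, f: False, n: False}
  {m: False, f: False, n: False}
  {n: True, m: True, f: False}


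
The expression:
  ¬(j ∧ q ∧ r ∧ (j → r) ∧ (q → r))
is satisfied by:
  {q: False, r: False, j: False}
  {j: True, q: False, r: False}
  {r: True, q: False, j: False}
  {j: True, r: True, q: False}
  {q: True, j: False, r: False}
  {j: True, q: True, r: False}
  {r: True, q: True, j: False}


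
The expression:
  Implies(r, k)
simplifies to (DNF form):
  k | ~r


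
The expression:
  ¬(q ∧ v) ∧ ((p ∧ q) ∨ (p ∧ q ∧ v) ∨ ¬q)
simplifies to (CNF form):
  (p ∨ ¬q) ∧ (¬q ∨ ¬v)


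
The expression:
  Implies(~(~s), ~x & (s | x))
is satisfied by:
  {s: False, x: False}
  {x: True, s: False}
  {s: True, x: False}


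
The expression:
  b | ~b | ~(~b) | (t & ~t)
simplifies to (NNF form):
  True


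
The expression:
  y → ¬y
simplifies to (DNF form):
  ¬y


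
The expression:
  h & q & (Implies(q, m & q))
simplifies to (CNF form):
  h & m & q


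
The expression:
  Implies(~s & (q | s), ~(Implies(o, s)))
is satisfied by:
  {o: True, s: True, q: False}
  {o: True, s: False, q: False}
  {s: True, o: False, q: False}
  {o: False, s: False, q: False}
  {o: True, q: True, s: True}
  {o: True, q: True, s: False}
  {q: True, s: True, o: False}


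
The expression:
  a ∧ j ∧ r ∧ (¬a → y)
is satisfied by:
  {r: True, j: True, a: True}


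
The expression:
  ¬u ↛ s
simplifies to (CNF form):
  s ∨ ¬u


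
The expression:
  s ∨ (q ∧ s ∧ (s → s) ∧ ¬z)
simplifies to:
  s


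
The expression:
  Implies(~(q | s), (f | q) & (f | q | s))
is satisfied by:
  {q: True, s: True, f: True}
  {q: True, s: True, f: False}
  {q: True, f: True, s: False}
  {q: True, f: False, s: False}
  {s: True, f: True, q: False}
  {s: True, f: False, q: False}
  {f: True, s: False, q: False}


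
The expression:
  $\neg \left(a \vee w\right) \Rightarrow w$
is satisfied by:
  {a: True, w: True}
  {a: True, w: False}
  {w: True, a: False}


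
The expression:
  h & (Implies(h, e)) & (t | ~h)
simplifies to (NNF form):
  e & h & t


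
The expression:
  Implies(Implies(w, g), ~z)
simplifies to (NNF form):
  ~z | (w & ~g)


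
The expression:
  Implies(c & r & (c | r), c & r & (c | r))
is always true.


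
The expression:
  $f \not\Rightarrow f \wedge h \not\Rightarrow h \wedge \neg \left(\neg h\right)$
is never true.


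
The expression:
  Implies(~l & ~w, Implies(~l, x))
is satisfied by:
  {x: True, l: True, w: True}
  {x: True, l: True, w: False}
  {x: True, w: True, l: False}
  {x: True, w: False, l: False}
  {l: True, w: True, x: False}
  {l: True, w: False, x: False}
  {w: True, l: False, x: False}


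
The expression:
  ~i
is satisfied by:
  {i: False}


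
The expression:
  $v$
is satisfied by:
  {v: True}


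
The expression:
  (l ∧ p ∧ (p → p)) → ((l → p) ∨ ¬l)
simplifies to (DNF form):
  True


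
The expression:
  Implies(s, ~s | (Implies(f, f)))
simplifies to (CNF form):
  True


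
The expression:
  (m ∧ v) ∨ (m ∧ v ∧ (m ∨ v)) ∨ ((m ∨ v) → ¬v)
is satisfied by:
  {m: True, v: False}
  {v: False, m: False}
  {v: True, m: True}


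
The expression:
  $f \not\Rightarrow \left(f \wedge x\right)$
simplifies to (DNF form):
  $f \wedge \neg x$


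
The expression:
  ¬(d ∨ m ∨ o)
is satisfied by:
  {d: False, o: False, m: False}


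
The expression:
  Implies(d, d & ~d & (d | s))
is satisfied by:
  {d: False}


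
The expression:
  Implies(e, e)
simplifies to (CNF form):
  True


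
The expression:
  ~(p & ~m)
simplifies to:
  m | ~p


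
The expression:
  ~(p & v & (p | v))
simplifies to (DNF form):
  ~p | ~v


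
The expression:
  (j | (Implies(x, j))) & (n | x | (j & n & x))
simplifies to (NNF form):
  (j & x) | (n & ~x)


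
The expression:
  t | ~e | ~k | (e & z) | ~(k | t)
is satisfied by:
  {t: True, z: True, k: False, e: False}
  {t: True, k: False, z: False, e: False}
  {z: True, t: False, k: False, e: False}
  {t: False, k: False, z: False, e: False}
  {e: True, t: True, z: True, k: False}
  {e: True, t: True, k: False, z: False}
  {e: True, z: True, t: False, k: False}
  {e: True, t: False, k: False, z: False}
  {t: True, k: True, z: True, e: False}
  {t: True, k: True, e: False, z: False}
  {k: True, z: True, e: False, t: False}
  {k: True, e: False, z: False, t: False}
  {t: True, k: True, e: True, z: True}
  {t: True, k: True, e: True, z: False}
  {k: True, e: True, z: True, t: False}


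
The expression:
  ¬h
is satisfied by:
  {h: False}


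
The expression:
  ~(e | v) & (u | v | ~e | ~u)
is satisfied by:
  {v: False, e: False}


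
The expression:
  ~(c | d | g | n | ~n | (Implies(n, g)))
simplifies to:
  False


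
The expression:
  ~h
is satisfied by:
  {h: False}


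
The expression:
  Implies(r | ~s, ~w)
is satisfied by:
  {s: True, r: False, w: False}
  {r: False, w: False, s: False}
  {s: True, r: True, w: False}
  {r: True, s: False, w: False}
  {w: True, s: True, r: False}


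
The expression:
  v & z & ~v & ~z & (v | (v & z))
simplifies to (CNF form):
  False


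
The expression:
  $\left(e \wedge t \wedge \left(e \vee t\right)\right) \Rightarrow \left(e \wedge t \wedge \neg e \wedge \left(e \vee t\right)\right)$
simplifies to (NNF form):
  $\neg e \vee \neg t$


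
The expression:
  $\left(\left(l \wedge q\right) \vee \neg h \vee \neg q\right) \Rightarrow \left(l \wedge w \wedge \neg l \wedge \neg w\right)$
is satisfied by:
  {h: True, q: True, l: False}


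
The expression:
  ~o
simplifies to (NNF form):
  ~o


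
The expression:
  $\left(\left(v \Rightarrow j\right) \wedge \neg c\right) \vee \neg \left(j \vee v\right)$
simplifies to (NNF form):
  $\left(j \wedge \neg c\right) \vee \left(\neg j \wedge \neg v\right)$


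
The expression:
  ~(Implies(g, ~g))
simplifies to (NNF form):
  g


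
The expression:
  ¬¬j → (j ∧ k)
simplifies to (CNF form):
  k ∨ ¬j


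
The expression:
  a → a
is always true.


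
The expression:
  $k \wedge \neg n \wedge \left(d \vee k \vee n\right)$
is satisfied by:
  {k: True, n: False}


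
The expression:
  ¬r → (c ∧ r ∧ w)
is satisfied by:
  {r: True}


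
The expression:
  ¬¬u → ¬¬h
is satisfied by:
  {h: True, u: False}
  {u: False, h: False}
  {u: True, h: True}


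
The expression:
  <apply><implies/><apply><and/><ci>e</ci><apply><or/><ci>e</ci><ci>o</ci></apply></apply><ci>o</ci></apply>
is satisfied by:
  {o: True, e: False}
  {e: False, o: False}
  {e: True, o: True}


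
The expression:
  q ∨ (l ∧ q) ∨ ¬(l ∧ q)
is always true.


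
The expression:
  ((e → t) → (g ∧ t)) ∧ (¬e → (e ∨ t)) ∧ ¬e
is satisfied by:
  {t: True, g: True, e: False}


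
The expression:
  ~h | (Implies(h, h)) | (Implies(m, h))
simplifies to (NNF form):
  True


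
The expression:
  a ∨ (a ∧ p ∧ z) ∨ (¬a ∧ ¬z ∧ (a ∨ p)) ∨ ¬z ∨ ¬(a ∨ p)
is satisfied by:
  {a: True, p: False, z: False}
  {p: False, z: False, a: False}
  {a: True, z: True, p: False}
  {z: True, p: False, a: False}
  {a: True, p: True, z: False}
  {p: True, a: False, z: False}
  {a: True, z: True, p: True}


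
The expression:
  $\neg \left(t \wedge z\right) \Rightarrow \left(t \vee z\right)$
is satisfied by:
  {t: True, z: True}
  {t: True, z: False}
  {z: True, t: False}


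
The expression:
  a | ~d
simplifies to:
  a | ~d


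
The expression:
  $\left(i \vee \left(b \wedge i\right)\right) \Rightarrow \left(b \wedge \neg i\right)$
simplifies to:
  $\neg i$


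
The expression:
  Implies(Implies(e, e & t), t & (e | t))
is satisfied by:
  {t: True, e: True}
  {t: True, e: False}
  {e: True, t: False}


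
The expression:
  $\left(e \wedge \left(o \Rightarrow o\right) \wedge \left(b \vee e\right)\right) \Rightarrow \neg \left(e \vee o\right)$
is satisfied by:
  {e: False}


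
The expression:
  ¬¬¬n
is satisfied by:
  {n: False}


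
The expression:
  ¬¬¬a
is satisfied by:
  {a: False}


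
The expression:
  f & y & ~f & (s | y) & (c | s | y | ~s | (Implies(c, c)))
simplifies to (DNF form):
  False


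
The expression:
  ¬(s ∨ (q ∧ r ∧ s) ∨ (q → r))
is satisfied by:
  {q: True, r: False, s: False}


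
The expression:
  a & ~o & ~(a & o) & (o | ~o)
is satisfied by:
  {a: True, o: False}


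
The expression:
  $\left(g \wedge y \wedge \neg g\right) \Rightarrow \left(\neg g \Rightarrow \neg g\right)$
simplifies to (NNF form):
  $\text{True}$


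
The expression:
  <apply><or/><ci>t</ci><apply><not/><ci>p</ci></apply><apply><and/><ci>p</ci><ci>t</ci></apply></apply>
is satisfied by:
  {t: True, p: False}
  {p: False, t: False}
  {p: True, t: True}


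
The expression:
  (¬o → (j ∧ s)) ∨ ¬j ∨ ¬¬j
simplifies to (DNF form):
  True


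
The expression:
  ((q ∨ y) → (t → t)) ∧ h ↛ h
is never true.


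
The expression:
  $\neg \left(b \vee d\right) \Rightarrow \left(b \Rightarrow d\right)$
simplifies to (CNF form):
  $\text{True}$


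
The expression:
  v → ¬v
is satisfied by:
  {v: False}


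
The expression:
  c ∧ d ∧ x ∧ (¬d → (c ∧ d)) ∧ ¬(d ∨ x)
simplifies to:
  False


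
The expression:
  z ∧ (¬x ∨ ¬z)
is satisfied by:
  {z: True, x: False}


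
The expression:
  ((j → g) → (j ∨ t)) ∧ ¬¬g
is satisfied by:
  {t: True, j: True, g: True}
  {t: True, g: True, j: False}
  {j: True, g: True, t: False}


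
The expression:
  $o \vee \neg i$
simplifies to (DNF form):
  $o \vee \neg i$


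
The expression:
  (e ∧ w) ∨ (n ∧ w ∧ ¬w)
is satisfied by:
  {e: True, w: True}


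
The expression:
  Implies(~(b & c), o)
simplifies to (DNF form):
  o | (b & c)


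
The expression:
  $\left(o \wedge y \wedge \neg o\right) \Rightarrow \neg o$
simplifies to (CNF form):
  $\text{True}$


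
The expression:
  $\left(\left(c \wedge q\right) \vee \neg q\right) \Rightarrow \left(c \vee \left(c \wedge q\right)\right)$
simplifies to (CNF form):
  $c \vee q$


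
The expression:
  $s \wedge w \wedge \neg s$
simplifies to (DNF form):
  $\text{False}$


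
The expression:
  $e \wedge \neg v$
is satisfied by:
  {e: True, v: False}


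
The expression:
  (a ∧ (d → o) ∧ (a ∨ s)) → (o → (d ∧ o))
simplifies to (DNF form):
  d ∨ ¬a ∨ ¬o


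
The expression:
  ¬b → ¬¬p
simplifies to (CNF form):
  b ∨ p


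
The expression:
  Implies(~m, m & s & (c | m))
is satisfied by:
  {m: True}


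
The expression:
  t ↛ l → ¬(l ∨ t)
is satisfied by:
  {l: True, t: False}
  {t: False, l: False}
  {t: True, l: True}


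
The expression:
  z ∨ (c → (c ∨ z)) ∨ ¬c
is always true.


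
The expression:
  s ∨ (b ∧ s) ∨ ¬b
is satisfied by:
  {s: True, b: False}
  {b: False, s: False}
  {b: True, s: True}


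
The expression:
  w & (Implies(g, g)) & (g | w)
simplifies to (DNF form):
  w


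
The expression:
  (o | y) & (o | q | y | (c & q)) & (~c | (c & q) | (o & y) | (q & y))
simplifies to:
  (o & q) | (o & y) | (q & y) | (o & ~c) | (y & ~c)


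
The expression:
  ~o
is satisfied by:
  {o: False}


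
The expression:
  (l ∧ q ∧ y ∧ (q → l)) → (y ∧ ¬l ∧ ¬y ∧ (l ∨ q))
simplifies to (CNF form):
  ¬l ∨ ¬q ∨ ¬y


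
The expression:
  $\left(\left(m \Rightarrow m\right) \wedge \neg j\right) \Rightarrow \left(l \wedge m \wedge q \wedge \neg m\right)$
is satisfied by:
  {j: True}


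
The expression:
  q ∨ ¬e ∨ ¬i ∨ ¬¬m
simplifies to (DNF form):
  m ∨ q ∨ ¬e ∨ ¬i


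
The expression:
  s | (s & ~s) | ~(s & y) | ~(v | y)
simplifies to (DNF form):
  True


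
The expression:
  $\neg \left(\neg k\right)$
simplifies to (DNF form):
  $k$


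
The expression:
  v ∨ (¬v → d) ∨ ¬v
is always true.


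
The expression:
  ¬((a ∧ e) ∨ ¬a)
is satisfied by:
  {a: True, e: False}


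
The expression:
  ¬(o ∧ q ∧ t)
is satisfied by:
  {o: False, t: False, q: False}
  {q: True, o: False, t: False}
  {t: True, o: False, q: False}
  {q: True, t: True, o: False}
  {o: True, q: False, t: False}
  {q: True, o: True, t: False}
  {t: True, o: True, q: False}


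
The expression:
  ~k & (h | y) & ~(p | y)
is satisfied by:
  {h: True, y: False, p: False, k: False}


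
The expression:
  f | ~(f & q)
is always true.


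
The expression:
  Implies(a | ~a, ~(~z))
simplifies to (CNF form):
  z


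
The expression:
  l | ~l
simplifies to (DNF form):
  True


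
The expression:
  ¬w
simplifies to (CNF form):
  ¬w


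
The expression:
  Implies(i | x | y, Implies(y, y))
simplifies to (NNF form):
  True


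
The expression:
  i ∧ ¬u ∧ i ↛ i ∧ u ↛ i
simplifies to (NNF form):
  False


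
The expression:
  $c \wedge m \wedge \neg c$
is never true.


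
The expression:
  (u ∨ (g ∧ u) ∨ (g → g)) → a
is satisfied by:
  {a: True}


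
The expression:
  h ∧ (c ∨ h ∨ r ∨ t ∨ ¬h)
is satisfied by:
  {h: True}


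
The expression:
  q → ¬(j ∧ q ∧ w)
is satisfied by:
  {w: False, q: False, j: False}
  {j: True, w: False, q: False}
  {q: True, w: False, j: False}
  {j: True, q: True, w: False}
  {w: True, j: False, q: False}
  {j: True, w: True, q: False}
  {q: True, w: True, j: False}


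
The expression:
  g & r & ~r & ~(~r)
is never true.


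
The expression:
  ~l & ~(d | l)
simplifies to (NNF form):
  ~d & ~l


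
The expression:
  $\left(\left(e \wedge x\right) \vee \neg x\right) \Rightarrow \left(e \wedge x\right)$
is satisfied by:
  {x: True}


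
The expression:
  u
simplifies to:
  u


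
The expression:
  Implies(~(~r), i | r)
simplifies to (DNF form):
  True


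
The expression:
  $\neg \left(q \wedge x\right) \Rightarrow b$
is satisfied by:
  {b: True, q: True, x: True}
  {b: True, q: True, x: False}
  {b: True, x: True, q: False}
  {b: True, x: False, q: False}
  {q: True, x: True, b: False}


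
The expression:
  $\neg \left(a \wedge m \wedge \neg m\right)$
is always true.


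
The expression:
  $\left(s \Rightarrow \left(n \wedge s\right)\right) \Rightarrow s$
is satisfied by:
  {s: True}


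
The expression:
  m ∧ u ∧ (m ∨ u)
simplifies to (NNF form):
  m ∧ u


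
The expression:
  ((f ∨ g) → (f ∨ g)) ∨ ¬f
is always true.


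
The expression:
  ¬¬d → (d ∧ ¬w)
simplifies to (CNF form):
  ¬d ∨ ¬w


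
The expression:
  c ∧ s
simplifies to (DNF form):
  c ∧ s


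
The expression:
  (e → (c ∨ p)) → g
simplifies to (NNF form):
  g ∨ (e ∧ ¬c ∧ ¬p)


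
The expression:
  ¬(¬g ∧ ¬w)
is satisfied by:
  {g: True, w: True}
  {g: True, w: False}
  {w: True, g: False}


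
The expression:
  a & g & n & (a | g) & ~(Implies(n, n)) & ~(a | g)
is never true.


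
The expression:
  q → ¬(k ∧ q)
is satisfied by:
  {k: False, q: False}
  {q: True, k: False}
  {k: True, q: False}


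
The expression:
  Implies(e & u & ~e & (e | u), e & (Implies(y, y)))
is always true.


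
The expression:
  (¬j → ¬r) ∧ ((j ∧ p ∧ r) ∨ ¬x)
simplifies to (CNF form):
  (j ∨ ¬r) ∧ (p ∨ ¬x) ∧ (r ∨ ¬x)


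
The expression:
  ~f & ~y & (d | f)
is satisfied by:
  {d: True, f: False, y: False}


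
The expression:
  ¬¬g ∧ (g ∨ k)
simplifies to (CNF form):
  g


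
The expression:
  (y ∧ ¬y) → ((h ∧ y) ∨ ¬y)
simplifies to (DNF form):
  True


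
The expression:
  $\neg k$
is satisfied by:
  {k: False}


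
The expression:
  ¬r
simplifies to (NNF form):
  ¬r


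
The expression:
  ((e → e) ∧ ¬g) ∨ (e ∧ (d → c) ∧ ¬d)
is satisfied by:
  {e: True, d: False, g: False}
  {d: False, g: False, e: False}
  {e: True, d: True, g: False}
  {d: True, e: False, g: False}
  {g: True, e: True, d: False}


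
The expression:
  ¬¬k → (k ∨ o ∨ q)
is always true.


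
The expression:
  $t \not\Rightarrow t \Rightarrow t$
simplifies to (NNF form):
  $\text{True}$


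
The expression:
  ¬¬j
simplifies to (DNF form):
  j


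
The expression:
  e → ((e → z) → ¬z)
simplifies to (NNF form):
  ¬e ∨ ¬z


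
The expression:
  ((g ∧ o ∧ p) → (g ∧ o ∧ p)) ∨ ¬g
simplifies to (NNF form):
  True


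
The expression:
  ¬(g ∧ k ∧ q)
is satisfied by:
  {g: False, k: False, q: False}
  {q: True, g: False, k: False}
  {k: True, g: False, q: False}
  {q: True, k: True, g: False}
  {g: True, q: False, k: False}
  {q: True, g: True, k: False}
  {k: True, g: True, q: False}


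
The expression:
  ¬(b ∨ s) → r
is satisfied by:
  {r: True, b: True, s: True}
  {r: True, b: True, s: False}
  {r: True, s: True, b: False}
  {r: True, s: False, b: False}
  {b: True, s: True, r: False}
  {b: True, s: False, r: False}
  {s: True, b: False, r: False}


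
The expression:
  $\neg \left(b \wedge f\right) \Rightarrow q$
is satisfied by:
  {b: True, q: True, f: True}
  {b: True, q: True, f: False}
  {q: True, f: True, b: False}
  {q: True, f: False, b: False}
  {b: True, f: True, q: False}


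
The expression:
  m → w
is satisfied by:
  {w: True, m: False}
  {m: False, w: False}
  {m: True, w: True}


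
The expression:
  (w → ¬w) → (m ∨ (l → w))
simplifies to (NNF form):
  m ∨ w ∨ ¬l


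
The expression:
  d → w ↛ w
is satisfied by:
  {d: False}


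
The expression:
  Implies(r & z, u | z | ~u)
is always true.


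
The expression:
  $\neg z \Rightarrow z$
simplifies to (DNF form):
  $z$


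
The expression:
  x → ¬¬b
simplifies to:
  b ∨ ¬x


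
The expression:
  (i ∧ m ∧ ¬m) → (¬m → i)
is always true.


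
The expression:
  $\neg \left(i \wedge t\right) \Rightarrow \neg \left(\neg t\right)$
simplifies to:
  $t$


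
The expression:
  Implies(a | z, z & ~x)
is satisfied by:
  {a: False, z: False, x: False}
  {x: True, a: False, z: False}
  {z: True, a: False, x: False}
  {z: True, a: True, x: False}


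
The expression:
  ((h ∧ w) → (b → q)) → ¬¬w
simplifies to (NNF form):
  w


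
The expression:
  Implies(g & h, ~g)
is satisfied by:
  {h: False, g: False}
  {g: True, h: False}
  {h: True, g: False}


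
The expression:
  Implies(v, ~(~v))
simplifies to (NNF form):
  True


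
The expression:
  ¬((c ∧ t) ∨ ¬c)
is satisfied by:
  {c: True, t: False}


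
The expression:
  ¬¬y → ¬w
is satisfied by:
  {w: False, y: False}
  {y: True, w: False}
  {w: True, y: False}


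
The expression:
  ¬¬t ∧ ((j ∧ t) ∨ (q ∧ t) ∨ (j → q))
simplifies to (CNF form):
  t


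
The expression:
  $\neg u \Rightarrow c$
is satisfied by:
  {c: True, u: True}
  {c: True, u: False}
  {u: True, c: False}


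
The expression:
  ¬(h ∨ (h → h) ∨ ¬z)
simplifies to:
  False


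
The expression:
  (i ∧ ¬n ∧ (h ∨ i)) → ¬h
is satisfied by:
  {n: True, h: False, i: False}
  {h: False, i: False, n: False}
  {n: True, i: True, h: False}
  {i: True, h: False, n: False}
  {n: True, h: True, i: False}
  {h: True, n: False, i: False}
  {n: True, i: True, h: True}


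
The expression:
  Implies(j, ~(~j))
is always true.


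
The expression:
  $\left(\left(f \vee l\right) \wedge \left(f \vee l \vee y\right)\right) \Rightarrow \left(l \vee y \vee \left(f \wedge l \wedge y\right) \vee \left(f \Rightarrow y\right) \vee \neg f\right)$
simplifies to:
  $l \vee y \vee \neg f$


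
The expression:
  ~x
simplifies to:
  ~x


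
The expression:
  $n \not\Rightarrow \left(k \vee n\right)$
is never true.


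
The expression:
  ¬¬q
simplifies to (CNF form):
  q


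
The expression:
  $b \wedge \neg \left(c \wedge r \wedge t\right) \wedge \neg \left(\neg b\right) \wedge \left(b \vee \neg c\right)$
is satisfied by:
  {b: True, c: False, t: False, r: False}
  {r: True, b: True, c: False, t: False}
  {t: True, b: True, c: False, r: False}
  {r: True, t: True, b: True, c: False}
  {c: True, b: True, r: False, t: False}
  {r: True, c: True, b: True, t: False}
  {t: True, c: True, b: True, r: False}


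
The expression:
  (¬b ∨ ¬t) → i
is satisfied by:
  {i: True, b: True, t: True}
  {i: True, b: True, t: False}
  {i: True, t: True, b: False}
  {i: True, t: False, b: False}
  {b: True, t: True, i: False}


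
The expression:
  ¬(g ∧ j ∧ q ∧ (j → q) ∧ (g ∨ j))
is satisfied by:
  {g: False, q: False, j: False}
  {j: True, g: False, q: False}
  {q: True, g: False, j: False}
  {j: True, q: True, g: False}
  {g: True, j: False, q: False}
  {j: True, g: True, q: False}
  {q: True, g: True, j: False}


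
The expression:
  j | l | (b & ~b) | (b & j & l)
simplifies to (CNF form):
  j | l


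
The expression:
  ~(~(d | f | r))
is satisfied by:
  {r: True, d: True, f: True}
  {r: True, d: True, f: False}
  {r: True, f: True, d: False}
  {r: True, f: False, d: False}
  {d: True, f: True, r: False}
  {d: True, f: False, r: False}
  {f: True, d: False, r: False}


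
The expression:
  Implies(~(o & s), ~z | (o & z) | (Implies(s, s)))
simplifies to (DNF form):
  True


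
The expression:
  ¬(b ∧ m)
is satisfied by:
  {m: False, b: False}
  {b: True, m: False}
  {m: True, b: False}


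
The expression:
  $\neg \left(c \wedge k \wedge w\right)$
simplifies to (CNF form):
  $\neg c \vee \neg k \vee \neg w$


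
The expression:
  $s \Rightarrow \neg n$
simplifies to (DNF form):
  $\neg n \vee \neg s$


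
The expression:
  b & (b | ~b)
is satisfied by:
  {b: True}


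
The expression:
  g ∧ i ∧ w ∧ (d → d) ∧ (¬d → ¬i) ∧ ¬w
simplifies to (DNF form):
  False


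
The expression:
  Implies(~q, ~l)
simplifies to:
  q | ~l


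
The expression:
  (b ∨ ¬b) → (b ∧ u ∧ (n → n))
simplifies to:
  b ∧ u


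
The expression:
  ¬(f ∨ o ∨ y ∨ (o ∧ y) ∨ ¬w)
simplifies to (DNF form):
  w ∧ ¬f ∧ ¬o ∧ ¬y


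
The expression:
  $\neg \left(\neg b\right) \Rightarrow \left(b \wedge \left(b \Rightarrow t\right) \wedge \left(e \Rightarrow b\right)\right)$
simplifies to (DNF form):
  $t \vee \neg b$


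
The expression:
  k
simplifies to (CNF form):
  k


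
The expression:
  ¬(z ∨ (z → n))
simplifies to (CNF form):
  False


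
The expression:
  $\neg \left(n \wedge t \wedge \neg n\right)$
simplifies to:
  $\text{True}$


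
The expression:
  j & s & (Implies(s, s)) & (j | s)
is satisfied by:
  {j: True, s: True}


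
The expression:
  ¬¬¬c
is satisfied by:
  {c: False}


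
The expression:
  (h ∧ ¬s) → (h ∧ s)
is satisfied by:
  {s: True, h: False}
  {h: False, s: False}
  {h: True, s: True}


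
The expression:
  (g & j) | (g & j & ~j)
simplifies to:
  g & j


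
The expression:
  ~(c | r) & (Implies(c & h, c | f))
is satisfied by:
  {r: False, c: False}


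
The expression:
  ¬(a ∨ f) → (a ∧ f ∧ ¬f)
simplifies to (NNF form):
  a ∨ f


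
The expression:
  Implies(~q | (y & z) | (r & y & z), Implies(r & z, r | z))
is always true.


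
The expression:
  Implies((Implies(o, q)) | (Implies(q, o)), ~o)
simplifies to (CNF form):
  ~o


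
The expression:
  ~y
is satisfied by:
  {y: False}


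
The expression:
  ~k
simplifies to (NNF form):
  ~k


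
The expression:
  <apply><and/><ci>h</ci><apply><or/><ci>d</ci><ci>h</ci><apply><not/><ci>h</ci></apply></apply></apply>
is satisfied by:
  {h: True}


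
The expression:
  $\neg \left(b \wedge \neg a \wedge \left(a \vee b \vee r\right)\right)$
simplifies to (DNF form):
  $a \vee \neg b$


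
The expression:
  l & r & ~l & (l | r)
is never true.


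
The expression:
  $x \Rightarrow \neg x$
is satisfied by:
  {x: False}


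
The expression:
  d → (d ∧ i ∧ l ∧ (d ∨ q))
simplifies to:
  (i ∧ l) ∨ ¬d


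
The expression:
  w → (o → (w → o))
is always true.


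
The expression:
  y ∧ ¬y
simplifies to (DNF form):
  False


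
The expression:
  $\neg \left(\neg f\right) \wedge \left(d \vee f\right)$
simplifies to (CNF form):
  $f$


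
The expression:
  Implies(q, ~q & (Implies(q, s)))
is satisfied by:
  {q: False}


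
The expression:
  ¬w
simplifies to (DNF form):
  ¬w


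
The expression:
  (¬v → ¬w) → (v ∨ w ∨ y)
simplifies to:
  v ∨ w ∨ y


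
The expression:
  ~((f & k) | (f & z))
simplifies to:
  ~f | (~k & ~z)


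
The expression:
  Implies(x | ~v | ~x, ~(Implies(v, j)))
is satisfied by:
  {v: True, j: False}


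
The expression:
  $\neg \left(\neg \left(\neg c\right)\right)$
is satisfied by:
  {c: False}


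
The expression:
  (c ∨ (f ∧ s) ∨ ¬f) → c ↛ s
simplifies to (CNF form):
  ¬s ∧ (c ∨ f)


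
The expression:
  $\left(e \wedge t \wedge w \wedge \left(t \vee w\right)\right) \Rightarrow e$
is always true.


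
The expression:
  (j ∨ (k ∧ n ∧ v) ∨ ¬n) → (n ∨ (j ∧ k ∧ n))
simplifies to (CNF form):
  n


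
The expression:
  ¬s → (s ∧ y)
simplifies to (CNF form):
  s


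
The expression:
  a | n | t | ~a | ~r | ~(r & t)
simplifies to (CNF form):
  True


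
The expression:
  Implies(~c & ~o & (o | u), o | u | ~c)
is always true.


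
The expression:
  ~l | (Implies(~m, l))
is always true.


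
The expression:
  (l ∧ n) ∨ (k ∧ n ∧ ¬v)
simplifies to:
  n ∧ (k ∨ l) ∧ (l ∨ ¬v)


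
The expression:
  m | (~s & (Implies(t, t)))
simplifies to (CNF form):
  m | ~s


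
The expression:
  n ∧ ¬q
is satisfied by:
  {n: True, q: False}


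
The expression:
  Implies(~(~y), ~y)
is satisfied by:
  {y: False}


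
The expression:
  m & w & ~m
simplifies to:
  False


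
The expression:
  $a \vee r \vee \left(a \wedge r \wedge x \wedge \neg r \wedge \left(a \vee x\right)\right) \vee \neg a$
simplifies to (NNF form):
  $\text{True}$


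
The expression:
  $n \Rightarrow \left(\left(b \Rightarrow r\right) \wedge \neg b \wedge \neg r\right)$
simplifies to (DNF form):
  $\left(\neg b \wedge \neg r\right) \vee \neg n$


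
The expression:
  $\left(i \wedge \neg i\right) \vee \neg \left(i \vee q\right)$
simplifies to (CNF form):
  $\neg i \wedge \neg q$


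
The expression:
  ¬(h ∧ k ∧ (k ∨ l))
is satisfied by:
  {h: False, k: False}
  {k: True, h: False}
  {h: True, k: False}


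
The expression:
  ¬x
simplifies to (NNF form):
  ¬x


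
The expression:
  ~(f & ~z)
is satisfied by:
  {z: True, f: False}
  {f: False, z: False}
  {f: True, z: True}


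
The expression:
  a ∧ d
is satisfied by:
  {a: True, d: True}


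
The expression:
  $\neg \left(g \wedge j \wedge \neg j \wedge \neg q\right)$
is always true.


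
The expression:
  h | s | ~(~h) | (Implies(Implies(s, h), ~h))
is always true.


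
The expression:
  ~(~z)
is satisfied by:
  {z: True}


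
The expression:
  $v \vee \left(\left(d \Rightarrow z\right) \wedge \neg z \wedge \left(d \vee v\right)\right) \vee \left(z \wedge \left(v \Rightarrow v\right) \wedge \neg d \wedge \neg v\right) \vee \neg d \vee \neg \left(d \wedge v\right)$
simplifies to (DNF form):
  $\text{True}$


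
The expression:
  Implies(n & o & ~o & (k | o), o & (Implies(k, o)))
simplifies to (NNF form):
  True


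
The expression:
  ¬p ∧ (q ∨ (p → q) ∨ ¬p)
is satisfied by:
  {p: False}


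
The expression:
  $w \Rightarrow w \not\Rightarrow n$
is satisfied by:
  {w: False, n: False}
  {n: True, w: False}
  {w: True, n: False}


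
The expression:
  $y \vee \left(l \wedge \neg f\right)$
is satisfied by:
  {y: True, l: True, f: False}
  {y: True, f: False, l: False}
  {y: True, l: True, f: True}
  {y: True, f: True, l: False}
  {l: True, f: False, y: False}


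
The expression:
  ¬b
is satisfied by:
  {b: False}


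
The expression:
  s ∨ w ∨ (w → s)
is always true.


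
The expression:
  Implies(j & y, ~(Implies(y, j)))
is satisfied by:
  {y: False, j: False}
  {j: True, y: False}
  {y: True, j: False}


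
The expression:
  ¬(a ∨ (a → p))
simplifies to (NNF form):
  False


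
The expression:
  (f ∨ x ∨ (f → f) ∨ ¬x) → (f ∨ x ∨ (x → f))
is always true.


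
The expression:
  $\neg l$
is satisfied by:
  {l: False}
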